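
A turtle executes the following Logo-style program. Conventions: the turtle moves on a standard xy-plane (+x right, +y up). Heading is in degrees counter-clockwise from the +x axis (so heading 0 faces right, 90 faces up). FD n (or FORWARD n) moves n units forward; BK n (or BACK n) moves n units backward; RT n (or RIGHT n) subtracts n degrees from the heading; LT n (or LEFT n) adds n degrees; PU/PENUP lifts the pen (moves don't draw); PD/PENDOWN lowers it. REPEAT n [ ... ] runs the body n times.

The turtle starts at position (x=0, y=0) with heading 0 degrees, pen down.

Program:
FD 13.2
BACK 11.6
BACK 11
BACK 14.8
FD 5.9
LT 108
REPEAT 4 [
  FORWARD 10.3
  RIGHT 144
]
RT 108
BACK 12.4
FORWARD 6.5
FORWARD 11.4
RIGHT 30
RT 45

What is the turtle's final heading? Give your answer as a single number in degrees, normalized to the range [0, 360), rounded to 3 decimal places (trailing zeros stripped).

Answer: 69

Derivation:
Executing turtle program step by step:
Start: pos=(0,0), heading=0, pen down
FD 13.2: (0,0) -> (13.2,0) [heading=0, draw]
BK 11.6: (13.2,0) -> (1.6,0) [heading=0, draw]
BK 11: (1.6,0) -> (-9.4,0) [heading=0, draw]
BK 14.8: (-9.4,0) -> (-24.2,0) [heading=0, draw]
FD 5.9: (-24.2,0) -> (-18.3,0) [heading=0, draw]
LT 108: heading 0 -> 108
REPEAT 4 [
  -- iteration 1/4 --
  FD 10.3: (-18.3,0) -> (-21.483,9.796) [heading=108, draw]
  RT 144: heading 108 -> 324
  -- iteration 2/4 --
  FD 10.3: (-21.483,9.796) -> (-13.15,3.742) [heading=324, draw]
  RT 144: heading 324 -> 180
  -- iteration 3/4 --
  FD 10.3: (-13.15,3.742) -> (-23.45,3.742) [heading=180, draw]
  RT 144: heading 180 -> 36
  -- iteration 4/4 --
  FD 10.3: (-23.45,3.742) -> (-15.117,9.796) [heading=36, draw]
  RT 144: heading 36 -> 252
]
RT 108: heading 252 -> 144
BK 12.4: (-15.117,9.796) -> (-5.085,2.507) [heading=144, draw]
FD 6.5: (-5.085,2.507) -> (-10.344,6.328) [heading=144, draw]
FD 11.4: (-10.344,6.328) -> (-19.567,13.029) [heading=144, draw]
RT 30: heading 144 -> 114
RT 45: heading 114 -> 69
Final: pos=(-19.567,13.029), heading=69, 12 segment(s) drawn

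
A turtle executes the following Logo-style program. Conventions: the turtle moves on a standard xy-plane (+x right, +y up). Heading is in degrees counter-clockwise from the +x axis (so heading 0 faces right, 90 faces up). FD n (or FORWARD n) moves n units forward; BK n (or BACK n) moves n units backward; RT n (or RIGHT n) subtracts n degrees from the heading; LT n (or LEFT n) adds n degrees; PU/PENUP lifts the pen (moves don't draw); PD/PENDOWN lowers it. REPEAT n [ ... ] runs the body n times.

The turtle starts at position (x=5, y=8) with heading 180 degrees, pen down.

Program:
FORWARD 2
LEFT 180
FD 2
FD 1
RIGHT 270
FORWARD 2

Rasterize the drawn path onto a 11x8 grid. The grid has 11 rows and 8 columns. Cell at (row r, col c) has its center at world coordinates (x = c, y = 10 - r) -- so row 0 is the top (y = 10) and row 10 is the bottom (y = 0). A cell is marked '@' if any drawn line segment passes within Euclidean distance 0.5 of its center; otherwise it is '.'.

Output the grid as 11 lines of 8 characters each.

Answer: ......@.
......@.
...@@@@.
........
........
........
........
........
........
........
........

Derivation:
Segment 0: (5,8) -> (3,8)
Segment 1: (3,8) -> (5,8)
Segment 2: (5,8) -> (6,8)
Segment 3: (6,8) -> (6,10)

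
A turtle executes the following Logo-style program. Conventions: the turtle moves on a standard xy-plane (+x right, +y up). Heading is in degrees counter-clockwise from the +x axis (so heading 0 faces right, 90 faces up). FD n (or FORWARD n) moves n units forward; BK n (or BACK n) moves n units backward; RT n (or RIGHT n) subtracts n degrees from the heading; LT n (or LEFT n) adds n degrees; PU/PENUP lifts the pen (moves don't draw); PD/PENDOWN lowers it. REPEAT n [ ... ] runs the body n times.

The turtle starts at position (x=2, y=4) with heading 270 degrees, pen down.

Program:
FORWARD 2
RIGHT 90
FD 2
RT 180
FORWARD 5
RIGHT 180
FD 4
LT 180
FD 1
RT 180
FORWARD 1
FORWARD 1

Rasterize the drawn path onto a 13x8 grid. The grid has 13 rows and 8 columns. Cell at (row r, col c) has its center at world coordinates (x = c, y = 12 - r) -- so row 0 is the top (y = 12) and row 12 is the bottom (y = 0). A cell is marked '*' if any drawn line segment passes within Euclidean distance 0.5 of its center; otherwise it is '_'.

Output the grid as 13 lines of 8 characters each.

Answer: ________
________
________
________
________
________
________
________
__*_____
__*_____
******__
________
________

Derivation:
Segment 0: (2,4) -> (2,2)
Segment 1: (2,2) -> (-0,2)
Segment 2: (-0,2) -> (5,2)
Segment 3: (5,2) -> (1,2)
Segment 4: (1,2) -> (2,2)
Segment 5: (2,2) -> (1,2)
Segment 6: (1,2) -> (0,2)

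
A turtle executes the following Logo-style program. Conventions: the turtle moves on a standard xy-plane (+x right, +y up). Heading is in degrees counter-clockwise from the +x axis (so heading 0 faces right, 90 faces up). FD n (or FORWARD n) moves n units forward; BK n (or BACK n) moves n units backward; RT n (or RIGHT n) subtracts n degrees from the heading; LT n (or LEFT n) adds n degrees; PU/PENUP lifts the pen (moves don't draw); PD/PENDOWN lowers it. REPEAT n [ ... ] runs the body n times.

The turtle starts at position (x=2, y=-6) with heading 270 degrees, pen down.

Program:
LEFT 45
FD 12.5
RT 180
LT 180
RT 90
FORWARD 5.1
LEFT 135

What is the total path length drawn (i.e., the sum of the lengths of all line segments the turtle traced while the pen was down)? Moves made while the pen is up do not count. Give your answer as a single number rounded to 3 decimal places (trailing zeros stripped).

Executing turtle program step by step:
Start: pos=(2,-6), heading=270, pen down
LT 45: heading 270 -> 315
FD 12.5: (2,-6) -> (10.839,-14.839) [heading=315, draw]
RT 180: heading 315 -> 135
LT 180: heading 135 -> 315
RT 90: heading 315 -> 225
FD 5.1: (10.839,-14.839) -> (7.233,-18.445) [heading=225, draw]
LT 135: heading 225 -> 0
Final: pos=(7.233,-18.445), heading=0, 2 segment(s) drawn

Segment lengths:
  seg 1: (2,-6) -> (10.839,-14.839), length = 12.5
  seg 2: (10.839,-14.839) -> (7.233,-18.445), length = 5.1
Total = 17.6

Answer: 17.6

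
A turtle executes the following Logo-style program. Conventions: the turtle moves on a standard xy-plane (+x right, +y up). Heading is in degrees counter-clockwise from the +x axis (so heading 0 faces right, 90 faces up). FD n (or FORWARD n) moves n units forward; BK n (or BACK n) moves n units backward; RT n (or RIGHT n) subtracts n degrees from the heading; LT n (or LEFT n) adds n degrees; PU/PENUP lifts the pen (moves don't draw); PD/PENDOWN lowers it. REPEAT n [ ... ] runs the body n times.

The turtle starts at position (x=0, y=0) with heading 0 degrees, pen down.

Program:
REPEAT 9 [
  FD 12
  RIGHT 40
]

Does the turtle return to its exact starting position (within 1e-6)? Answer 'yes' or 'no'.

Executing turtle program step by step:
Start: pos=(0,0), heading=0, pen down
REPEAT 9 [
  -- iteration 1/9 --
  FD 12: (0,0) -> (12,0) [heading=0, draw]
  RT 40: heading 0 -> 320
  -- iteration 2/9 --
  FD 12: (12,0) -> (21.193,-7.713) [heading=320, draw]
  RT 40: heading 320 -> 280
  -- iteration 3/9 --
  FD 12: (21.193,-7.713) -> (23.276,-19.531) [heading=280, draw]
  RT 40: heading 280 -> 240
  -- iteration 4/9 --
  FD 12: (23.276,-19.531) -> (17.276,-29.923) [heading=240, draw]
  RT 40: heading 240 -> 200
  -- iteration 5/9 --
  FD 12: (17.276,-29.923) -> (6,-34.028) [heading=200, draw]
  RT 40: heading 200 -> 160
  -- iteration 6/9 --
  FD 12: (6,-34.028) -> (-5.276,-29.923) [heading=160, draw]
  RT 40: heading 160 -> 120
  -- iteration 7/9 --
  FD 12: (-5.276,-29.923) -> (-11.276,-19.531) [heading=120, draw]
  RT 40: heading 120 -> 80
  -- iteration 8/9 --
  FD 12: (-11.276,-19.531) -> (-9.193,-7.713) [heading=80, draw]
  RT 40: heading 80 -> 40
  -- iteration 9/9 --
  FD 12: (-9.193,-7.713) -> (0,0) [heading=40, draw]
  RT 40: heading 40 -> 0
]
Final: pos=(0,0), heading=0, 9 segment(s) drawn

Start position: (0, 0)
Final position: (0, 0)
Distance = 0; < 1e-6 -> CLOSED

Answer: yes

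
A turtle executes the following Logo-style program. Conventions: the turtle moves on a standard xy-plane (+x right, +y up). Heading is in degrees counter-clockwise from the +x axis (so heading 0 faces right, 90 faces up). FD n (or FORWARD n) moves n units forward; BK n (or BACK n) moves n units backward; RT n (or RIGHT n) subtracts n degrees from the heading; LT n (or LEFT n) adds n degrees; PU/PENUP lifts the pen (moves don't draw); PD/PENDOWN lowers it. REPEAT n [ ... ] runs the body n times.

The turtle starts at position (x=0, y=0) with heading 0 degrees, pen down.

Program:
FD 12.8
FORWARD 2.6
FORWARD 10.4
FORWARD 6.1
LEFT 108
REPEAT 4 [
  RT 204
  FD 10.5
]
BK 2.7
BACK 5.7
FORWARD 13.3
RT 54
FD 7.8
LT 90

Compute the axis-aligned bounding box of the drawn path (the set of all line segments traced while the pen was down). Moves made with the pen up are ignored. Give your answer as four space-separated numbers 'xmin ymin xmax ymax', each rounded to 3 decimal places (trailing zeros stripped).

Answer: 0 -10.442 48.418 0

Derivation:
Executing turtle program step by step:
Start: pos=(0,0), heading=0, pen down
FD 12.8: (0,0) -> (12.8,0) [heading=0, draw]
FD 2.6: (12.8,0) -> (15.4,0) [heading=0, draw]
FD 10.4: (15.4,0) -> (25.8,0) [heading=0, draw]
FD 6.1: (25.8,0) -> (31.9,0) [heading=0, draw]
LT 108: heading 0 -> 108
REPEAT 4 [
  -- iteration 1/4 --
  RT 204: heading 108 -> 264
  FD 10.5: (31.9,0) -> (30.802,-10.442) [heading=264, draw]
  -- iteration 2/4 --
  RT 204: heading 264 -> 60
  FD 10.5: (30.802,-10.442) -> (36.052,-1.349) [heading=60, draw]
  -- iteration 3/4 --
  RT 204: heading 60 -> 216
  FD 10.5: (36.052,-1.349) -> (27.558,-7.521) [heading=216, draw]
  -- iteration 4/4 --
  RT 204: heading 216 -> 12
  FD 10.5: (27.558,-7.521) -> (37.828,-5.338) [heading=12, draw]
]
BK 2.7: (37.828,-5.338) -> (35.187,-5.899) [heading=12, draw]
BK 5.7: (35.187,-5.899) -> (29.612,-7.084) [heading=12, draw]
FD 13.3: (29.612,-7.084) -> (42.621,-4.319) [heading=12, draw]
RT 54: heading 12 -> 318
FD 7.8: (42.621,-4.319) -> (48.418,-9.538) [heading=318, draw]
LT 90: heading 318 -> 48
Final: pos=(48.418,-9.538), heading=48, 12 segment(s) drawn

Segment endpoints: x in {0, 12.8, 15.4, 25.8, 27.558, 29.612, 30.802, 31.9, 35.187, 36.052, 37.828, 42.621, 48.418}, y in {-10.442, -9.538, -7.521, -7.084, -5.899, -5.338, -4.319, -1.349, 0}
xmin=0, ymin=-10.442, xmax=48.418, ymax=0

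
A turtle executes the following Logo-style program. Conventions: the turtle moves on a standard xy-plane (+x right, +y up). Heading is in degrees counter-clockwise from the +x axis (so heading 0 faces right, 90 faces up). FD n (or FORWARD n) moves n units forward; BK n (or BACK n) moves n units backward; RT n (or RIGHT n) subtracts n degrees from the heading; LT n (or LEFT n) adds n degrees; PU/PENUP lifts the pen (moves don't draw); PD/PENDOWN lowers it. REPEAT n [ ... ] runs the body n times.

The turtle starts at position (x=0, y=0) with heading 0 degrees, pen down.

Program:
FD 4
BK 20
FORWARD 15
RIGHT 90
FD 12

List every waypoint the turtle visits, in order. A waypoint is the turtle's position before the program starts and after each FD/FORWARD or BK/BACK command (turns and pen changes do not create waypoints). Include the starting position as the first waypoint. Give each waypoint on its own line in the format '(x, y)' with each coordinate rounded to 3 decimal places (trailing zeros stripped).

Answer: (0, 0)
(4, 0)
(-16, 0)
(-1, 0)
(-1, -12)

Derivation:
Executing turtle program step by step:
Start: pos=(0,0), heading=0, pen down
FD 4: (0,0) -> (4,0) [heading=0, draw]
BK 20: (4,0) -> (-16,0) [heading=0, draw]
FD 15: (-16,0) -> (-1,0) [heading=0, draw]
RT 90: heading 0 -> 270
FD 12: (-1,0) -> (-1,-12) [heading=270, draw]
Final: pos=(-1,-12), heading=270, 4 segment(s) drawn
Waypoints (5 total):
(0, 0)
(4, 0)
(-16, 0)
(-1, 0)
(-1, -12)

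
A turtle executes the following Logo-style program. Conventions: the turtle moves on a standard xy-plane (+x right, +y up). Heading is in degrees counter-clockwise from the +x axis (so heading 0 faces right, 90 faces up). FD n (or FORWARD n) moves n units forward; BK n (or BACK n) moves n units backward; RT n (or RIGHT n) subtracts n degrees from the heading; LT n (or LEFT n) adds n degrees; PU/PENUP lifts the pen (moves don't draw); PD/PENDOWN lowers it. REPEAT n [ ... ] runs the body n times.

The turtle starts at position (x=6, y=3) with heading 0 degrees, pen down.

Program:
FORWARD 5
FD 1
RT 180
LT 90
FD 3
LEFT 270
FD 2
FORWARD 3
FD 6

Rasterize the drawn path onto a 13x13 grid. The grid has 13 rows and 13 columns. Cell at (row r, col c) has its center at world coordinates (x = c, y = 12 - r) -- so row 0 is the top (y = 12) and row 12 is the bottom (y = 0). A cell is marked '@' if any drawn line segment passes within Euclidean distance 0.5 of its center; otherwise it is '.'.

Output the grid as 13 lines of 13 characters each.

Answer: .............
.............
.............
.............
.............
.............
.............
.............
.............
......@@@@@@@
............@
............@
.@@@@@@@@@@@@

Derivation:
Segment 0: (6,3) -> (11,3)
Segment 1: (11,3) -> (12,3)
Segment 2: (12,3) -> (12,0)
Segment 3: (12,0) -> (10,0)
Segment 4: (10,0) -> (7,0)
Segment 5: (7,0) -> (1,0)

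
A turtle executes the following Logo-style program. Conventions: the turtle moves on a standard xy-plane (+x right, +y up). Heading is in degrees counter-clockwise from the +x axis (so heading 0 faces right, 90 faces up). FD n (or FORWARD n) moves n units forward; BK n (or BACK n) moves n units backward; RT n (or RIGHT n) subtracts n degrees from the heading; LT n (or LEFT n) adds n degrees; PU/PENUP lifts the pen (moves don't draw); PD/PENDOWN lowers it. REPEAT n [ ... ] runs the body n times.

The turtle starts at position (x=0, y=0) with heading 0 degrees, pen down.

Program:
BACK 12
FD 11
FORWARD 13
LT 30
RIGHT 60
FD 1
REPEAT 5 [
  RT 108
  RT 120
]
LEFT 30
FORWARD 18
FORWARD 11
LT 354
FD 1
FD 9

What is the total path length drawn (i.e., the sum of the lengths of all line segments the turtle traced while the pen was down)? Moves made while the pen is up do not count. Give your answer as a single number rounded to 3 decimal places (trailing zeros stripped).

Executing turtle program step by step:
Start: pos=(0,0), heading=0, pen down
BK 12: (0,0) -> (-12,0) [heading=0, draw]
FD 11: (-12,0) -> (-1,0) [heading=0, draw]
FD 13: (-1,0) -> (12,0) [heading=0, draw]
LT 30: heading 0 -> 30
RT 60: heading 30 -> 330
FD 1: (12,0) -> (12.866,-0.5) [heading=330, draw]
REPEAT 5 [
  -- iteration 1/5 --
  RT 108: heading 330 -> 222
  RT 120: heading 222 -> 102
  -- iteration 2/5 --
  RT 108: heading 102 -> 354
  RT 120: heading 354 -> 234
  -- iteration 3/5 --
  RT 108: heading 234 -> 126
  RT 120: heading 126 -> 6
  -- iteration 4/5 --
  RT 108: heading 6 -> 258
  RT 120: heading 258 -> 138
  -- iteration 5/5 --
  RT 108: heading 138 -> 30
  RT 120: heading 30 -> 270
]
LT 30: heading 270 -> 300
FD 18: (12.866,-0.5) -> (21.866,-16.088) [heading=300, draw]
FD 11: (21.866,-16.088) -> (27.366,-25.615) [heading=300, draw]
LT 354: heading 300 -> 294
FD 1: (27.366,-25.615) -> (27.773,-26.528) [heading=294, draw]
FD 9: (27.773,-26.528) -> (31.433,-34.75) [heading=294, draw]
Final: pos=(31.433,-34.75), heading=294, 8 segment(s) drawn

Segment lengths:
  seg 1: (0,0) -> (-12,0), length = 12
  seg 2: (-12,0) -> (-1,0), length = 11
  seg 3: (-1,0) -> (12,0), length = 13
  seg 4: (12,0) -> (12.866,-0.5), length = 1
  seg 5: (12.866,-0.5) -> (21.866,-16.088), length = 18
  seg 6: (21.866,-16.088) -> (27.366,-25.615), length = 11
  seg 7: (27.366,-25.615) -> (27.773,-26.528), length = 1
  seg 8: (27.773,-26.528) -> (31.433,-34.75), length = 9
Total = 76

Answer: 76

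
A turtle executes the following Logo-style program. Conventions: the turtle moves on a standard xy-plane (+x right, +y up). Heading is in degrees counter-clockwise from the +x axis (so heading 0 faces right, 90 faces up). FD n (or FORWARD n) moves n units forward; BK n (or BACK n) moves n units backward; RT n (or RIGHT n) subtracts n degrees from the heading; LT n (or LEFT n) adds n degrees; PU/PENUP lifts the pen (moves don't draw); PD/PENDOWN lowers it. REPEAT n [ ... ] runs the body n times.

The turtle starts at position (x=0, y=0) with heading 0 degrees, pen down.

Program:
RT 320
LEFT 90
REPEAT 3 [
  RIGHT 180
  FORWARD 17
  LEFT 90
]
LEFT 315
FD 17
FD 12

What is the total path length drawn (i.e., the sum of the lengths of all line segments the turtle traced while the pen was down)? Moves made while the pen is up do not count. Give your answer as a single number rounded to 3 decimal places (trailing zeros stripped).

Answer: 80

Derivation:
Executing turtle program step by step:
Start: pos=(0,0), heading=0, pen down
RT 320: heading 0 -> 40
LT 90: heading 40 -> 130
REPEAT 3 [
  -- iteration 1/3 --
  RT 180: heading 130 -> 310
  FD 17: (0,0) -> (10.927,-13.023) [heading=310, draw]
  LT 90: heading 310 -> 40
  -- iteration 2/3 --
  RT 180: heading 40 -> 220
  FD 17: (10.927,-13.023) -> (-2.095,-23.95) [heading=220, draw]
  LT 90: heading 220 -> 310
  -- iteration 3/3 --
  RT 180: heading 310 -> 130
  FD 17: (-2.095,-23.95) -> (-13.023,-10.927) [heading=130, draw]
  LT 90: heading 130 -> 220
]
LT 315: heading 220 -> 175
FD 17: (-13.023,-10.927) -> (-29.958,-9.446) [heading=175, draw]
FD 12: (-29.958,-9.446) -> (-41.912,-8.4) [heading=175, draw]
Final: pos=(-41.912,-8.4), heading=175, 5 segment(s) drawn

Segment lengths:
  seg 1: (0,0) -> (10.927,-13.023), length = 17
  seg 2: (10.927,-13.023) -> (-2.095,-23.95), length = 17
  seg 3: (-2.095,-23.95) -> (-13.023,-10.927), length = 17
  seg 4: (-13.023,-10.927) -> (-29.958,-9.446), length = 17
  seg 5: (-29.958,-9.446) -> (-41.912,-8.4), length = 12
Total = 80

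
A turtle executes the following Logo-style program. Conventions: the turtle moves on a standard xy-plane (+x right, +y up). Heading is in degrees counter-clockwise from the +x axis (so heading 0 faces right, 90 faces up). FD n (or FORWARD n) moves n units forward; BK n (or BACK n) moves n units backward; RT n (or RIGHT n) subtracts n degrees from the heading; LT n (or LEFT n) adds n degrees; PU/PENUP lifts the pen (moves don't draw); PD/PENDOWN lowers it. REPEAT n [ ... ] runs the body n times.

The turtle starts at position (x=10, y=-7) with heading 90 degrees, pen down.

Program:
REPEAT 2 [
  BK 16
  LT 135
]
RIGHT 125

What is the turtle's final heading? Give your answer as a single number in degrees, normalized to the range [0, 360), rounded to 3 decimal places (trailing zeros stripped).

Answer: 235

Derivation:
Executing turtle program step by step:
Start: pos=(10,-7), heading=90, pen down
REPEAT 2 [
  -- iteration 1/2 --
  BK 16: (10,-7) -> (10,-23) [heading=90, draw]
  LT 135: heading 90 -> 225
  -- iteration 2/2 --
  BK 16: (10,-23) -> (21.314,-11.686) [heading=225, draw]
  LT 135: heading 225 -> 0
]
RT 125: heading 0 -> 235
Final: pos=(21.314,-11.686), heading=235, 2 segment(s) drawn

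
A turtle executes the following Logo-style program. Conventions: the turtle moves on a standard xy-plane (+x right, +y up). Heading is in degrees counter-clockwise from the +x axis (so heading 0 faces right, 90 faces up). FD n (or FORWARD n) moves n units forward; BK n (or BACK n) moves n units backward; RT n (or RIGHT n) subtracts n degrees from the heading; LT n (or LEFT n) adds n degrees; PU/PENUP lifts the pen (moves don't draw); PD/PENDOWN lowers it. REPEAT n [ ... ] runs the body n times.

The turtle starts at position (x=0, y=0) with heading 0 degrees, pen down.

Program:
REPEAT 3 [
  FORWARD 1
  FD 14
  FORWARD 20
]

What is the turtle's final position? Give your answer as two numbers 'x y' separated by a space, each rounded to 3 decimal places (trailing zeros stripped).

Answer: 105 0

Derivation:
Executing turtle program step by step:
Start: pos=(0,0), heading=0, pen down
REPEAT 3 [
  -- iteration 1/3 --
  FD 1: (0,0) -> (1,0) [heading=0, draw]
  FD 14: (1,0) -> (15,0) [heading=0, draw]
  FD 20: (15,0) -> (35,0) [heading=0, draw]
  -- iteration 2/3 --
  FD 1: (35,0) -> (36,0) [heading=0, draw]
  FD 14: (36,0) -> (50,0) [heading=0, draw]
  FD 20: (50,0) -> (70,0) [heading=0, draw]
  -- iteration 3/3 --
  FD 1: (70,0) -> (71,0) [heading=0, draw]
  FD 14: (71,0) -> (85,0) [heading=0, draw]
  FD 20: (85,0) -> (105,0) [heading=0, draw]
]
Final: pos=(105,0), heading=0, 9 segment(s) drawn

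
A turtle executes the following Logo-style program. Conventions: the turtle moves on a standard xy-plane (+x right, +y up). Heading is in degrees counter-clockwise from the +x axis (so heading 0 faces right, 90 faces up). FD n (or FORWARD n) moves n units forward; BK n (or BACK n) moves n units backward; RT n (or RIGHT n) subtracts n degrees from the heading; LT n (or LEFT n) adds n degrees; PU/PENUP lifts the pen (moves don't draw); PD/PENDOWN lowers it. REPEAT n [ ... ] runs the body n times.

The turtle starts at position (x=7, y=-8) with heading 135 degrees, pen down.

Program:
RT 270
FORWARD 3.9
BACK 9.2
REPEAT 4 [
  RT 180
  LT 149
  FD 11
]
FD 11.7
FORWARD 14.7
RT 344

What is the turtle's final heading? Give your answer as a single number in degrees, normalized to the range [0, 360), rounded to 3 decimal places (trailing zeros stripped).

Answer: 117

Derivation:
Executing turtle program step by step:
Start: pos=(7,-8), heading=135, pen down
RT 270: heading 135 -> 225
FD 3.9: (7,-8) -> (4.242,-10.758) [heading=225, draw]
BK 9.2: (4.242,-10.758) -> (10.748,-4.252) [heading=225, draw]
REPEAT 4 [
  -- iteration 1/4 --
  RT 180: heading 225 -> 45
  LT 149: heading 45 -> 194
  FD 11: (10.748,-4.252) -> (0.074,-6.913) [heading=194, draw]
  -- iteration 2/4 --
  RT 180: heading 194 -> 14
  LT 149: heading 14 -> 163
  FD 11: (0.074,-6.913) -> (-10.445,-3.697) [heading=163, draw]
  -- iteration 3/4 --
  RT 180: heading 163 -> 343
  LT 149: heading 343 -> 132
  FD 11: (-10.445,-3.697) -> (-17.805,4.477) [heading=132, draw]
  -- iteration 4/4 --
  RT 180: heading 132 -> 312
  LT 149: heading 312 -> 101
  FD 11: (-17.805,4.477) -> (-19.904,15.275) [heading=101, draw]
]
FD 11.7: (-19.904,15.275) -> (-22.137,26.76) [heading=101, draw]
FD 14.7: (-22.137,26.76) -> (-24.942,41.19) [heading=101, draw]
RT 344: heading 101 -> 117
Final: pos=(-24.942,41.19), heading=117, 8 segment(s) drawn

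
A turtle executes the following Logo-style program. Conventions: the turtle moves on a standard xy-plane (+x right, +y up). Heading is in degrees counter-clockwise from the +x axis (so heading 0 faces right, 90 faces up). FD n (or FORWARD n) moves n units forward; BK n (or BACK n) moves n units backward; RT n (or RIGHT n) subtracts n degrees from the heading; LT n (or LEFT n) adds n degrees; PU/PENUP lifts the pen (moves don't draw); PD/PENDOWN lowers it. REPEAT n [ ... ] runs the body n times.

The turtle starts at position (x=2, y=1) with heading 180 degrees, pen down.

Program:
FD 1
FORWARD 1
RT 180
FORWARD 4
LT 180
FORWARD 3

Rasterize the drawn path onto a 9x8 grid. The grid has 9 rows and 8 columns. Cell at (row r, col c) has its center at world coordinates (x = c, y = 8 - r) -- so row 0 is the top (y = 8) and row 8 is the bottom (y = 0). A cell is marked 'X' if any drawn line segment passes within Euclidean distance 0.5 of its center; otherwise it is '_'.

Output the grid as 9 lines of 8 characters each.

Segment 0: (2,1) -> (1,1)
Segment 1: (1,1) -> (0,1)
Segment 2: (0,1) -> (4,1)
Segment 3: (4,1) -> (1,1)

Answer: ________
________
________
________
________
________
________
XXXXX___
________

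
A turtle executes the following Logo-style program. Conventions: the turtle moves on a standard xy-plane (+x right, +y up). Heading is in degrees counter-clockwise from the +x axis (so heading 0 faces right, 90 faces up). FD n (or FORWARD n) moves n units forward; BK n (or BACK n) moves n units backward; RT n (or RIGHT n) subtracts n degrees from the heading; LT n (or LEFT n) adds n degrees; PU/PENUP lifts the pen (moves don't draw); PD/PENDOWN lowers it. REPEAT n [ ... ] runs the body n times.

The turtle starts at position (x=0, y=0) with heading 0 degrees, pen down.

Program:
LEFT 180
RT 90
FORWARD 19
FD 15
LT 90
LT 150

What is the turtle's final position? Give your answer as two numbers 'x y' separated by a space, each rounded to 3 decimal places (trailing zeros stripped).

Executing turtle program step by step:
Start: pos=(0,0), heading=0, pen down
LT 180: heading 0 -> 180
RT 90: heading 180 -> 90
FD 19: (0,0) -> (0,19) [heading=90, draw]
FD 15: (0,19) -> (0,34) [heading=90, draw]
LT 90: heading 90 -> 180
LT 150: heading 180 -> 330
Final: pos=(0,34), heading=330, 2 segment(s) drawn

Answer: 0 34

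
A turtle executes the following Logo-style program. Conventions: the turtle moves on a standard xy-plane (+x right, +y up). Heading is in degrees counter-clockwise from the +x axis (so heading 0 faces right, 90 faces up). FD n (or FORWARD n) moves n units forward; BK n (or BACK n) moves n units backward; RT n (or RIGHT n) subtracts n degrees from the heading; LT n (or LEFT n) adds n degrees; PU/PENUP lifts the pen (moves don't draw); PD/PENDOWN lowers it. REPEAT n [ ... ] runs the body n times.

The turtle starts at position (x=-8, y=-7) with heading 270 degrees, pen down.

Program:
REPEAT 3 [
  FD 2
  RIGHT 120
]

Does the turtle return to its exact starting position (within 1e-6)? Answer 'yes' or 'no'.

Answer: yes

Derivation:
Executing turtle program step by step:
Start: pos=(-8,-7), heading=270, pen down
REPEAT 3 [
  -- iteration 1/3 --
  FD 2: (-8,-7) -> (-8,-9) [heading=270, draw]
  RT 120: heading 270 -> 150
  -- iteration 2/3 --
  FD 2: (-8,-9) -> (-9.732,-8) [heading=150, draw]
  RT 120: heading 150 -> 30
  -- iteration 3/3 --
  FD 2: (-9.732,-8) -> (-8,-7) [heading=30, draw]
  RT 120: heading 30 -> 270
]
Final: pos=(-8,-7), heading=270, 3 segment(s) drawn

Start position: (-8, -7)
Final position: (-8, -7)
Distance = 0; < 1e-6 -> CLOSED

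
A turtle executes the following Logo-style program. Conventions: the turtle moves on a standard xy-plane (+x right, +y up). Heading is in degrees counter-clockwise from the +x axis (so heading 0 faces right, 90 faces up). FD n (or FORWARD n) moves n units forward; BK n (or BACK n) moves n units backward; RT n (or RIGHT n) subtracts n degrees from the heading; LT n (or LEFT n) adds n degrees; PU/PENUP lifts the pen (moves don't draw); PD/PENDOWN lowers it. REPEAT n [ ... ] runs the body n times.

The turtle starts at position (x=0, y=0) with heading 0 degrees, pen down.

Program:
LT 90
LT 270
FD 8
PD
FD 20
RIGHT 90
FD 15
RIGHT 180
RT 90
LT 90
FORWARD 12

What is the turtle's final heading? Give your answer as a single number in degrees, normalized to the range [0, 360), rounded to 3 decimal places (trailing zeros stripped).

Answer: 90

Derivation:
Executing turtle program step by step:
Start: pos=(0,0), heading=0, pen down
LT 90: heading 0 -> 90
LT 270: heading 90 -> 0
FD 8: (0,0) -> (8,0) [heading=0, draw]
PD: pen down
FD 20: (8,0) -> (28,0) [heading=0, draw]
RT 90: heading 0 -> 270
FD 15: (28,0) -> (28,-15) [heading=270, draw]
RT 180: heading 270 -> 90
RT 90: heading 90 -> 0
LT 90: heading 0 -> 90
FD 12: (28,-15) -> (28,-3) [heading=90, draw]
Final: pos=(28,-3), heading=90, 4 segment(s) drawn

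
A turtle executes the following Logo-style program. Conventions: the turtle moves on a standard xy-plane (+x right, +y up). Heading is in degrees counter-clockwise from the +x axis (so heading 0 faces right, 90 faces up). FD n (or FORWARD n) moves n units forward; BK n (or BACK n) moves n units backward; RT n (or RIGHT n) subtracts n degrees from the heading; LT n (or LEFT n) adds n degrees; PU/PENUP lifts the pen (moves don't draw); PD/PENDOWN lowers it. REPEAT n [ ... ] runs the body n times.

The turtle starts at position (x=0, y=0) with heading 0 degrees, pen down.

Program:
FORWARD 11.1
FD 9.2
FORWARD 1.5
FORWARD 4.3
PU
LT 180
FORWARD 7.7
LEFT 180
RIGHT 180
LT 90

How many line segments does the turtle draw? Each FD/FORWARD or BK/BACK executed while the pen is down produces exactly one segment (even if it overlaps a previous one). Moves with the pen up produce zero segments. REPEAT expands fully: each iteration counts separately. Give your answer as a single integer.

Answer: 4

Derivation:
Executing turtle program step by step:
Start: pos=(0,0), heading=0, pen down
FD 11.1: (0,0) -> (11.1,0) [heading=0, draw]
FD 9.2: (11.1,0) -> (20.3,0) [heading=0, draw]
FD 1.5: (20.3,0) -> (21.8,0) [heading=0, draw]
FD 4.3: (21.8,0) -> (26.1,0) [heading=0, draw]
PU: pen up
LT 180: heading 0 -> 180
FD 7.7: (26.1,0) -> (18.4,0) [heading=180, move]
LT 180: heading 180 -> 0
RT 180: heading 0 -> 180
LT 90: heading 180 -> 270
Final: pos=(18.4,0), heading=270, 4 segment(s) drawn
Segments drawn: 4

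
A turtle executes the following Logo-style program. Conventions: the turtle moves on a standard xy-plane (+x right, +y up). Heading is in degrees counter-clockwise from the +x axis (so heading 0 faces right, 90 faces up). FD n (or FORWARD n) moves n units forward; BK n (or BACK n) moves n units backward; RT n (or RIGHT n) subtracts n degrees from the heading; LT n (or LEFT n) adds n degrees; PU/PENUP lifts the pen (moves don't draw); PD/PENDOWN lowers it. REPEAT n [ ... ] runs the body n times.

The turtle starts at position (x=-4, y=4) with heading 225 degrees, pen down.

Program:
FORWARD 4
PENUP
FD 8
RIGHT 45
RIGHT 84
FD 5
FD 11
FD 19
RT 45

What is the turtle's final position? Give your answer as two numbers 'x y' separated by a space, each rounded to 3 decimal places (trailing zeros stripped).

Executing turtle program step by step:
Start: pos=(-4,4), heading=225, pen down
FD 4: (-4,4) -> (-6.828,1.172) [heading=225, draw]
PU: pen up
FD 8: (-6.828,1.172) -> (-12.485,-4.485) [heading=225, move]
RT 45: heading 225 -> 180
RT 84: heading 180 -> 96
FD 5: (-12.485,-4.485) -> (-13.008,0.487) [heading=96, move]
FD 11: (-13.008,0.487) -> (-14.158,11.427) [heading=96, move]
FD 19: (-14.158,11.427) -> (-16.144,30.323) [heading=96, move]
RT 45: heading 96 -> 51
Final: pos=(-16.144,30.323), heading=51, 1 segment(s) drawn

Answer: -16.144 30.323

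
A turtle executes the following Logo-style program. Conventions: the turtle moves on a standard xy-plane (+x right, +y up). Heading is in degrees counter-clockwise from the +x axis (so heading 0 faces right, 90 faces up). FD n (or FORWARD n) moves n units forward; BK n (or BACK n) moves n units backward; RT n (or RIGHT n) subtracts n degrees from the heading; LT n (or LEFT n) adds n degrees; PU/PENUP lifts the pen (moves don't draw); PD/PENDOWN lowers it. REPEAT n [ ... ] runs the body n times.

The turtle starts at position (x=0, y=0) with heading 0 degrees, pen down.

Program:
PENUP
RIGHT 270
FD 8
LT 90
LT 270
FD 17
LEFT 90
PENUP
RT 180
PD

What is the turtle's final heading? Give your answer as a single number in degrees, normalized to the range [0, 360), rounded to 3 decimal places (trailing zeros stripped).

Answer: 0

Derivation:
Executing turtle program step by step:
Start: pos=(0,0), heading=0, pen down
PU: pen up
RT 270: heading 0 -> 90
FD 8: (0,0) -> (0,8) [heading=90, move]
LT 90: heading 90 -> 180
LT 270: heading 180 -> 90
FD 17: (0,8) -> (0,25) [heading=90, move]
LT 90: heading 90 -> 180
PU: pen up
RT 180: heading 180 -> 0
PD: pen down
Final: pos=(0,25), heading=0, 0 segment(s) drawn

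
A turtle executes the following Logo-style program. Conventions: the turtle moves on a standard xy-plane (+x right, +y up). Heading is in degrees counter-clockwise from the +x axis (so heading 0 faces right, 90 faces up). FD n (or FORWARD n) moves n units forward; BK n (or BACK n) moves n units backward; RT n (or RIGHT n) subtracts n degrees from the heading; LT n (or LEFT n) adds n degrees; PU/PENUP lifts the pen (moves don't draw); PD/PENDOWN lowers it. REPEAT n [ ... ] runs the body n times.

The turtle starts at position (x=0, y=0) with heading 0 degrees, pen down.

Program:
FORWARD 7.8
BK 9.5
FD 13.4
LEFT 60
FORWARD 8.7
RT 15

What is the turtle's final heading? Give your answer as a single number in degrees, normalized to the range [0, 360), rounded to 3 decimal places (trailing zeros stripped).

Executing turtle program step by step:
Start: pos=(0,0), heading=0, pen down
FD 7.8: (0,0) -> (7.8,0) [heading=0, draw]
BK 9.5: (7.8,0) -> (-1.7,0) [heading=0, draw]
FD 13.4: (-1.7,0) -> (11.7,0) [heading=0, draw]
LT 60: heading 0 -> 60
FD 8.7: (11.7,0) -> (16.05,7.534) [heading=60, draw]
RT 15: heading 60 -> 45
Final: pos=(16.05,7.534), heading=45, 4 segment(s) drawn

Answer: 45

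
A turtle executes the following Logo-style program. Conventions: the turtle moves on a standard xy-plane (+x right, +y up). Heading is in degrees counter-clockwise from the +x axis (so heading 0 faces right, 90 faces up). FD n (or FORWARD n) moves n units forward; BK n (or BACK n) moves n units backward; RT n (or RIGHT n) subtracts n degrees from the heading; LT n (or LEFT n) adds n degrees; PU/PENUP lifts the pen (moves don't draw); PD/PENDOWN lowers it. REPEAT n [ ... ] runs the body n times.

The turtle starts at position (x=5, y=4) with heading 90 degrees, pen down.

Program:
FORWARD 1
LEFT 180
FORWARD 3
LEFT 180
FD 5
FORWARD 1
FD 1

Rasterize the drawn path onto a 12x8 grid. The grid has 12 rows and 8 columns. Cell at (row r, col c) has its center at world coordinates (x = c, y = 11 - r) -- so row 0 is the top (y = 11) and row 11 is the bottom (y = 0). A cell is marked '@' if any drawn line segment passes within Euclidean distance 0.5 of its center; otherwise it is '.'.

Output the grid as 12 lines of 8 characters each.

Segment 0: (5,4) -> (5,5)
Segment 1: (5,5) -> (5,2)
Segment 2: (5,2) -> (5,7)
Segment 3: (5,7) -> (5,8)
Segment 4: (5,8) -> (5,9)

Answer: ........
........
.....@..
.....@..
.....@..
.....@..
.....@..
.....@..
.....@..
.....@..
........
........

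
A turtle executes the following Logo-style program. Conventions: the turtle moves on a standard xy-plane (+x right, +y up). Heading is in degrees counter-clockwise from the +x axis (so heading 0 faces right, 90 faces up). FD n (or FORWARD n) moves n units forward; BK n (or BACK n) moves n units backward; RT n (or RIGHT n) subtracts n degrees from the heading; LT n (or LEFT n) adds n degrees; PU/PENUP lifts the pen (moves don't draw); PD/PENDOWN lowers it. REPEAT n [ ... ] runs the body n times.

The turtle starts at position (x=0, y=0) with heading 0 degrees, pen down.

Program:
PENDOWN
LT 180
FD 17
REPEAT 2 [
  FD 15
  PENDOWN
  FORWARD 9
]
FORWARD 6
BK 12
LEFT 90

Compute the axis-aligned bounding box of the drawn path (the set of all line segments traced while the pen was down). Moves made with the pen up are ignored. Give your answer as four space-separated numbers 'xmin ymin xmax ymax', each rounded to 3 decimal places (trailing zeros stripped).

Answer: -71 0 0 0

Derivation:
Executing turtle program step by step:
Start: pos=(0,0), heading=0, pen down
PD: pen down
LT 180: heading 0 -> 180
FD 17: (0,0) -> (-17,0) [heading=180, draw]
REPEAT 2 [
  -- iteration 1/2 --
  FD 15: (-17,0) -> (-32,0) [heading=180, draw]
  PD: pen down
  FD 9: (-32,0) -> (-41,0) [heading=180, draw]
  -- iteration 2/2 --
  FD 15: (-41,0) -> (-56,0) [heading=180, draw]
  PD: pen down
  FD 9: (-56,0) -> (-65,0) [heading=180, draw]
]
FD 6: (-65,0) -> (-71,0) [heading=180, draw]
BK 12: (-71,0) -> (-59,0) [heading=180, draw]
LT 90: heading 180 -> 270
Final: pos=(-59,0), heading=270, 7 segment(s) drawn

Segment endpoints: x in {-71, -65, -59, -56, -41, -32, -17, 0}, y in {0, 0, 0, 0, 0, 0, 0, 0}
xmin=-71, ymin=0, xmax=0, ymax=0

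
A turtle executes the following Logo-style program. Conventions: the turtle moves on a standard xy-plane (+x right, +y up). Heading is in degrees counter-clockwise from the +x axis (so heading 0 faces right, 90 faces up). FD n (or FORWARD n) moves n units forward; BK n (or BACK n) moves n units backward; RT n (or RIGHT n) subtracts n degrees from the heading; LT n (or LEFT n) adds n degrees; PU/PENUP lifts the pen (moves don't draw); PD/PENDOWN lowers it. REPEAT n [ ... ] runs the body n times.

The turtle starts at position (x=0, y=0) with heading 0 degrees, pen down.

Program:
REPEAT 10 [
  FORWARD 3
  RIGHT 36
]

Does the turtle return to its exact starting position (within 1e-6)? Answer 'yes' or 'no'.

Answer: yes

Derivation:
Executing turtle program step by step:
Start: pos=(0,0), heading=0, pen down
REPEAT 10 [
  -- iteration 1/10 --
  FD 3: (0,0) -> (3,0) [heading=0, draw]
  RT 36: heading 0 -> 324
  -- iteration 2/10 --
  FD 3: (3,0) -> (5.427,-1.763) [heading=324, draw]
  RT 36: heading 324 -> 288
  -- iteration 3/10 --
  FD 3: (5.427,-1.763) -> (6.354,-4.617) [heading=288, draw]
  RT 36: heading 288 -> 252
  -- iteration 4/10 --
  FD 3: (6.354,-4.617) -> (5.427,-7.47) [heading=252, draw]
  RT 36: heading 252 -> 216
  -- iteration 5/10 --
  FD 3: (5.427,-7.47) -> (3,-9.233) [heading=216, draw]
  RT 36: heading 216 -> 180
  -- iteration 6/10 --
  FD 3: (3,-9.233) -> (0,-9.233) [heading=180, draw]
  RT 36: heading 180 -> 144
  -- iteration 7/10 --
  FD 3: (0,-9.233) -> (-2.427,-7.47) [heading=144, draw]
  RT 36: heading 144 -> 108
  -- iteration 8/10 --
  FD 3: (-2.427,-7.47) -> (-3.354,-4.617) [heading=108, draw]
  RT 36: heading 108 -> 72
  -- iteration 9/10 --
  FD 3: (-3.354,-4.617) -> (-2.427,-1.763) [heading=72, draw]
  RT 36: heading 72 -> 36
  -- iteration 10/10 --
  FD 3: (-2.427,-1.763) -> (0,0) [heading=36, draw]
  RT 36: heading 36 -> 0
]
Final: pos=(0,0), heading=0, 10 segment(s) drawn

Start position: (0, 0)
Final position: (0, 0)
Distance = 0; < 1e-6 -> CLOSED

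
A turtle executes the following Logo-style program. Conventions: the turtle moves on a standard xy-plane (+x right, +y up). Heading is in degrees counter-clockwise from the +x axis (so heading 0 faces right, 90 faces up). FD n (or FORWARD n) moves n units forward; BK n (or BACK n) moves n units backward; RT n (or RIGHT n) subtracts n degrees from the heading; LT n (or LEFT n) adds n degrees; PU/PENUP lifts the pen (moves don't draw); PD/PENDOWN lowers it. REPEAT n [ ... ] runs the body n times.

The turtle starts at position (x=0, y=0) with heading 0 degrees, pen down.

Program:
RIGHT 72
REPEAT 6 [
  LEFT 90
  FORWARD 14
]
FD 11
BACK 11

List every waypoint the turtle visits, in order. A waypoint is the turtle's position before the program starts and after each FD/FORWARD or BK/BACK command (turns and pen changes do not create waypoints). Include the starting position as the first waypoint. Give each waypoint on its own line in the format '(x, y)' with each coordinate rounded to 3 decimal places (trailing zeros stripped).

Executing turtle program step by step:
Start: pos=(0,0), heading=0, pen down
RT 72: heading 0 -> 288
REPEAT 6 [
  -- iteration 1/6 --
  LT 90: heading 288 -> 18
  FD 14: (0,0) -> (13.315,4.326) [heading=18, draw]
  -- iteration 2/6 --
  LT 90: heading 18 -> 108
  FD 14: (13.315,4.326) -> (8.989,17.641) [heading=108, draw]
  -- iteration 3/6 --
  LT 90: heading 108 -> 198
  FD 14: (8.989,17.641) -> (-4.326,13.315) [heading=198, draw]
  -- iteration 4/6 --
  LT 90: heading 198 -> 288
  FD 14: (-4.326,13.315) -> (0,0) [heading=288, draw]
  -- iteration 5/6 --
  LT 90: heading 288 -> 18
  FD 14: (0,0) -> (13.315,4.326) [heading=18, draw]
  -- iteration 6/6 --
  LT 90: heading 18 -> 108
  FD 14: (13.315,4.326) -> (8.989,17.641) [heading=108, draw]
]
FD 11: (8.989,17.641) -> (5.589,28.103) [heading=108, draw]
BK 11: (5.589,28.103) -> (8.989,17.641) [heading=108, draw]
Final: pos=(8.989,17.641), heading=108, 8 segment(s) drawn
Waypoints (9 total):
(0, 0)
(13.315, 4.326)
(8.989, 17.641)
(-4.326, 13.315)
(0, 0)
(13.315, 4.326)
(8.989, 17.641)
(5.589, 28.103)
(8.989, 17.641)

Answer: (0, 0)
(13.315, 4.326)
(8.989, 17.641)
(-4.326, 13.315)
(0, 0)
(13.315, 4.326)
(8.989, 17.641)
(5.589, 28.103)
(8.989, 17.641)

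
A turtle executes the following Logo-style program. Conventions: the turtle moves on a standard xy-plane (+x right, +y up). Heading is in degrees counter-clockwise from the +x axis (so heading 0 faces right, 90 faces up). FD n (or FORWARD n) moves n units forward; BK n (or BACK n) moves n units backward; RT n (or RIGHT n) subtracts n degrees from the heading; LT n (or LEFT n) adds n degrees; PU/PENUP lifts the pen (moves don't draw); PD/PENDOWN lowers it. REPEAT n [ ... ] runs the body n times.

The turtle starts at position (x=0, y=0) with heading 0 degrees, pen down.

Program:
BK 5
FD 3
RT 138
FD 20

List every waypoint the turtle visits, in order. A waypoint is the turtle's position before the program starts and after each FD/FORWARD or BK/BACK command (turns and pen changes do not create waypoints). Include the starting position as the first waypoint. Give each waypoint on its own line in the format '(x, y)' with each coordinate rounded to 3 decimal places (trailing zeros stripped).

Answer: (0, 0)
(-5, 0)
(-2, 0)
(-16.863, -13.383)

Derivation:
Executing turtle program step by step:
Start: pos=(0,0), heading=0, pen down
BK 5: (0,0) -> (-5,0) [heading=0, draw]
FD 3: (-5,0) -> (-2,0) [heading=0, draw]
RT 138: heading 0 -> 222
FD 20: (-2,0) -> (-16.863,-13.383) [heading=222, draw]
Final: pos=(-16.863,-13.383), heading=222, 3 segment(s) drawn
Waypoints (4 total):
(0, 0)
(-5, 0)
(-2, 0)
(-16.863, -13.383)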